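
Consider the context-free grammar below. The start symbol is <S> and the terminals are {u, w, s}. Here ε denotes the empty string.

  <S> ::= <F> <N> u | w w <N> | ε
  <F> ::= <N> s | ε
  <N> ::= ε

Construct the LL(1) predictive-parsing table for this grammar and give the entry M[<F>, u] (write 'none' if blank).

FIRST(<N>): from <N>::=ε we get {ε}. So FIRST(<N>) = {ε}.
FIRST(<F>): from <F>::=<N> s we get {s}; from <F>::=ε we get {ε}. So FIRST(<F>) = {ε, s}.
FIRST(<S>): from <S>::=<F> <N> u we get {s, u}; from <S>::=w w <N> we get {w}; from <S>::=ε we get {ε}. So FIRST(<S>) = {ε, s, u, w}.
FOLLOW(<S>) includes $ since <S> is the start symbol.
FOLLOW(<F>): in <S>::=<F> <N> u, <F> is followed by <N> u with FIRST {u}. Thus FOLLOW(<F>) = {u}.
For <F> ::= <N> s: FIRST(<N> s) = {s}, so it goes in M[<F>, t] for t ∈ {s}.
For <F> ::= ε: FIRST(ε) = {ε}, so it goes in M[<F>, t] for t ∈ {}; since ε ∈ FIRST, also for every t ∈ FOLLOW(<F>) = {u}.

<F> ::= ε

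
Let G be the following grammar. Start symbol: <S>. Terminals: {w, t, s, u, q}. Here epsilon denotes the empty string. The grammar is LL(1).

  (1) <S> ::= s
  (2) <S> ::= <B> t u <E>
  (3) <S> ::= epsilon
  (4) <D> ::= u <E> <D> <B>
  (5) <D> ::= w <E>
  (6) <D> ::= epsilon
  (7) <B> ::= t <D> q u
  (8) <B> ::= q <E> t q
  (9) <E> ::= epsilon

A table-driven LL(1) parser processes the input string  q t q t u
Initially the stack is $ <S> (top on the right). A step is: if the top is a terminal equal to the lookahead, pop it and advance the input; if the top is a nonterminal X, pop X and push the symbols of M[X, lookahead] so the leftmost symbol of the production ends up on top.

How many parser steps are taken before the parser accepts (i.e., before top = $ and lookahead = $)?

9

     Stack                Input        Action
  1  $ <S>                q t q t u $  expand <S> ::= <B> t u <E>
  2  $ <E> u t <B>        q t q t u $  expand <B> ::= q <E> t q
  3  $ <E> u t q t <E> q  q t q t u $  match q
  4  $ <E> u t q t <E>    t q t u $    expand <E> ::= epsilon
  5  $ <E> u t q t        t q t u $    match t
  6  $ <E> u t q          q t u $      match q
  7  $ <E> u t            t u $        match t
  8  $ <E> u              u $          match u
  9  $ <E>                $            expand <E> ::= epsilon
Accept reached after 9 steps.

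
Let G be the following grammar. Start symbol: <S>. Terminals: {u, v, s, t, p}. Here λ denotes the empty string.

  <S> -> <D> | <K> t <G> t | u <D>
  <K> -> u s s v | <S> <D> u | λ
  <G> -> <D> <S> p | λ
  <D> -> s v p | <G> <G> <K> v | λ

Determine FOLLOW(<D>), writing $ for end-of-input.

{$, p, s, t, u, v}

FIRST(<S>) = {λ, p, s, t, u, v}  (via <D>, <K> t <G> t)
FIRST(<K>) = {λ, p, s, t, u, v}  (via <S> <D> u)
FIRST(<G>) = {λ, p, s, t, u, v}  (via <D> <S> p)
FIRST(<D>) = {λ, p, s, t, u, v}  (via <G> <G> <K> v)
FOLLOW(<S>) includes $ since <S> is the start symbol.
FOLLOW(<S>): in <K>-><S> <D> u, <S> is followed by <D> u with FIRST {p, s, t, u, v}; in <G>-><D> <S> p, <S> is followed by p with FIRST {p}. Thus FOLLOW(<S>) = {$, p, s, t, u, v}.
FOLLOW(<K>): in <S>-><K> t <G> t, <K> is followed by t <G> t with FIRST {t}; in <D>-><G> <G> <K> v, <K> is followed by v with FIRST {v}. Thus FOLLOW(<K>) = {t, v}.
FOLLOW(<G>): in <S>-><K> t <G> t, <G> is followed by t with FIRST {t}; in <D>-><G> <G> <K> v (occurrence 1), <G> is followed by <G> <K> v with FIRST {p, s, t, u, v}; in <D>-><G> <G> <K> v (occurrence 2), <G> is followed by <K> v with FIRST {p, s, t, u, v}. Thus FOLLOW(<G>) = {p, s, t, u, v}.
FOLLOW(<D>): in <S>-><D>, the suffix after <D> is empty, so FOLLOW(<D>) ⊇ FOLLOW(<S>) = {$, p, s, t, u, v}; in <S>->u <D>, the suffix after <D> is empty, so FOLLOW(<D>) ⊇ FOLLOW(<S>) = {$, p, s, t, u, v}; in <K>-><S> <D> u, <D> is followed by u with FIRST {u}; in <G>-><D> <S> p, <D> is followed by <S> p with FIRST {p, s, t, u, v}. Thus FOLLOW(<D>) = {$, p, s, t, u, v}.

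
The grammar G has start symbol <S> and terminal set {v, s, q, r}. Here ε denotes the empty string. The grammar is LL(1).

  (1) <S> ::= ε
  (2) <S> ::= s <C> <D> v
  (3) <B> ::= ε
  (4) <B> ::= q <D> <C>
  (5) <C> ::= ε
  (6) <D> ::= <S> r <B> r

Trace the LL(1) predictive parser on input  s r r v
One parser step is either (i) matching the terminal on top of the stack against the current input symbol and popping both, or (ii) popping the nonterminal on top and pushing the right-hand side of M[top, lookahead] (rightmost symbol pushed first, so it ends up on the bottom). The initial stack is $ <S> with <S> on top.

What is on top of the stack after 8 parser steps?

     Stack            Input      Action
  1  $ <S>            s r r v $  expand <S> ::= s <C> <D> v
  2  $ v <D> <C> s    s r r v $  match s
  3  $ v <D> <C>      r r v $    expand <C> ::= ε
  4  $ v <D>          r r v $    expand <D> ::= <S> r <B> r
  5  $ v r <B> r <S>  r r v $    expand <S> ::= ε
  6  $ v r <B> r      r r v $    match r
  7  $ v r <B>        r v $      expand <B> ::= ε
  8  $ v r            r v $      match r
Stack after step 8: $ v (top = v).

v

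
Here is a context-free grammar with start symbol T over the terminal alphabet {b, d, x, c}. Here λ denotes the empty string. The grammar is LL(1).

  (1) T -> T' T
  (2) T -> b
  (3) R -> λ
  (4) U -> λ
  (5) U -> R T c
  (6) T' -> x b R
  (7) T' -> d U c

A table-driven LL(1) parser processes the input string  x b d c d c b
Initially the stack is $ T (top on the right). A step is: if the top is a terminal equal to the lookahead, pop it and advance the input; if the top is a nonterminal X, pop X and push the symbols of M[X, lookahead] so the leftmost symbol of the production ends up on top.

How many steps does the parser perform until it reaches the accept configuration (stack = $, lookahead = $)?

step 1: stack=$ T  input=x b d c d c b $  — expand T -> T' T
step 2: stack=$ T T'  input=x b d c d c b $  — expand T' -> x b R
step 3: stack=$ T R b x  input=x b d c d c b $  — match x
step 4: stack=$ T R b  input=b d c d c b $  — match b
step 5: stack=$ T R  input=d c d c b $  — expand R -> λ
step 6: stack=$ T  input=d c d c b $  — expand T -> T' T
step 7: stack=$ T T'  input=d c d c b $  — expand T' -> d U c
step 8: stack=$ T c U d  input=d c d c b $  — match d
step 9: stack=$ T c U  input=c d c b $  — expand U -> λ
step 10: stack=$ T c  input=c d c b $  — match c
step 11: stack=$ T  input=d c b $  — expand T -> T' T
step 12: stack=$ T T'  input=d c b $  — expand T' -> d U c
step 13: stack=$ T c U d  input=d c b $  — match d
step 14: stack=$ T c U  input=c b $  — expand U -> λ
step 15: stack=$ T c  input=c b $  — match c
step 16: stack=$ T  input=b $  — expand T -> b
step 17: stack=$ b  input=b $  — match b
Accept reached after 17 steps.

17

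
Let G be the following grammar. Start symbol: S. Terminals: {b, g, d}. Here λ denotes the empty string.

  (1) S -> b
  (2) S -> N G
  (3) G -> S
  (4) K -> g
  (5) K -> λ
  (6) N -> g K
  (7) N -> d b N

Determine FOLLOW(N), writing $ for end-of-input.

FIRST(K) = {λ, g}
FIRST(N) = {d, g}
FIRST(S) = {b, d, g}  (via N G)
FIRST(G) = {b, d, g}  (via S)
FOLLOW(S) includes $ since S is the start symbol.
FOLLOW(N): in S->N G, N is followed by G with FIRST {b, d, g}; in N->d b N, the suffix after N is empty (adds nothing new). Thus FOLLOW(N) = {b, d, g}.
FOLLOW(K): in N->g K, the suffix after K is empty, so FOLLOW(K) ⊇ FOLLOW(N) = {b, d, g}. Thus FOLLOW(K) = {b, d, g}.
FOLLOW(S): in G->S, the suffix after S is empty, so FOLLOW(S) ⊇ FOLLOW(G) = {$}. Thus FOLLOW(S) = {$}.
FOLLOW(G): in S->N G, the suffix after G is empty, so FOLLOW(G) ⊇ FOLLOW(S) = {$}. Thus FOLLOW(G) = {$}.

{b, d, g}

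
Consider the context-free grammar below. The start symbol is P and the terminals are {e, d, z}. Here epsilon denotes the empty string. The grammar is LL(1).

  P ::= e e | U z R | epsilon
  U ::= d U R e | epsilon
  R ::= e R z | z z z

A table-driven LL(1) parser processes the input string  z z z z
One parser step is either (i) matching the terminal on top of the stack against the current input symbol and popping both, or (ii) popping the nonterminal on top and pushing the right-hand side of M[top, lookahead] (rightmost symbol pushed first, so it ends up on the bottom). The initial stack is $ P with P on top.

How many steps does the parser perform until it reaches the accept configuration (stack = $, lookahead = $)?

step 1: stack=$ P  input=z z z z $  — expand P ::= U z R
step 2: stack=$ R z U  input=z z z z $  — expand U ::= epsilon
step 3: stack=$ R z  input=z z z z $  — match z
step 4: stack=$ R  input=z z z $  — expand R ::= z z z
step 5: stack=$ z z z  input=z z z $  — match z
step 6: stack=$ z z  input=z z $  — match z
step 7: stack=$ z  input=z $  — match z
Accept reached after 7 steps.

7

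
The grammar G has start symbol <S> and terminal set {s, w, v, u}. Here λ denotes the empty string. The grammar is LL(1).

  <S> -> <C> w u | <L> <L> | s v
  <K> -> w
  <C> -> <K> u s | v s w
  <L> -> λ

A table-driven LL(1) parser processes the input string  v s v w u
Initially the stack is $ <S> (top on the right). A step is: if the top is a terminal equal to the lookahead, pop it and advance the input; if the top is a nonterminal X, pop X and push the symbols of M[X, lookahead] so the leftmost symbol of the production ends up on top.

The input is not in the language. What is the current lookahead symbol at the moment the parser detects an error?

v

step 1: stack=$ <S>  input=v s v w u $  — expand <S> -> <C> w u
step 2: stack=$ u w <C>  input=v s v w u $  — expand <C> -> v s w
step 3: stack=$ u w w s v  input=v s v w u $  — match v
step 4: stack=$ u w w s  input=s v w u $  — match s
step 5: stack=$ u w w  input=v w u $  — error: top is terminal w but lookahead is v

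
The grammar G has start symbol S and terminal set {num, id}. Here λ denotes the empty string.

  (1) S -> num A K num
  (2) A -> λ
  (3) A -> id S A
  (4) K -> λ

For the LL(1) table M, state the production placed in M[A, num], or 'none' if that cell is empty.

FIRST(S): from S->num A K num we get {num}. So FIRST(S) = {num}.
FIRST(A): from A->λ we get {λ}; from A->id S A we get {id}. So FIRST(A) = {λ, id}.
FIRST(K): from K->λ we get {λ}. So FIRST(K) = {λ}.
FOLLOW(S) includes $ since S is the start symbol.
FOLLOW(A): in S->num A K num, A is followed by K num with FIRST {num}; in A->id S A, the suffix after A is empty (adds nothing new). Thus FOLLOW(A) = {num}.
For A -> λ: FIRST(λ) = {λ}, so it goes in M[A, t] for t ∈ {}; since λ ∈ FIRST, also for every t ∈ FOLLOW(A) = {num}.
For A -> id S A: FIRST(id S A) = {id}, so it goes in M[A, t] for t ∈ {id}.

A -> λ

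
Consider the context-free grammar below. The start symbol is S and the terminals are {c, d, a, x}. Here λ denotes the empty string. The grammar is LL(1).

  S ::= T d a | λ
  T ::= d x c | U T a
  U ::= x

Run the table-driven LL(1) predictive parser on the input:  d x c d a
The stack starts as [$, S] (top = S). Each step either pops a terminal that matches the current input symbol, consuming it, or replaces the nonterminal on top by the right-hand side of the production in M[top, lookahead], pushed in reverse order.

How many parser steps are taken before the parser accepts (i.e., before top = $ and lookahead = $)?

7

step 1: stack=$ S  input=d x c d a $  — expand S ::= T d a
step 2: stack=$ a d T  input=d x c d a $  — expand T ::= d x c
step 3: stack=$ a d c x d  input=d x c d a $  — match d
step 4: stack=$ a d c x  input=x c d a $  — match x
step 5: stack=$ a d c  input=c d a $  — match c
step 6: stack=$ a d  input=d a $  — match d
step 7: stack=$ a  input=a $  — match a
Accept reached after 7 steps.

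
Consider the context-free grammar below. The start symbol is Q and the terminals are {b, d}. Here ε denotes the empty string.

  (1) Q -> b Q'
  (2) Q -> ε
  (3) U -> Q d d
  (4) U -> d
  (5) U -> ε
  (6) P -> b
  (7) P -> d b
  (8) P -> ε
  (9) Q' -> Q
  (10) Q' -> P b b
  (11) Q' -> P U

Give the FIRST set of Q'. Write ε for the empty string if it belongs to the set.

FIRST(Q): from Q->b Q' we get {b}; from Q->ε we get {ε}. So FIRST(Q) = {ε, b}.
FIRST(P): from P->b we get {b}; from P->d b we get {d}; from P->ε we get {ε}. So FIRST(P) = {ε, b, d}.
FIRST(U): from U->Q d d we get {b, d}; from U->d we get {d}; from U->ε we get {ε}. So FIRST(U) = {ε, b, d}.
FIRST(Q'): from Q'->Q we get {ε, b}; from Q'->P b b we get {b, d}; from Q'->P U we get {ε, b, d}. So FIRST(Q') = {ε, b, d}.

{ε, b, d}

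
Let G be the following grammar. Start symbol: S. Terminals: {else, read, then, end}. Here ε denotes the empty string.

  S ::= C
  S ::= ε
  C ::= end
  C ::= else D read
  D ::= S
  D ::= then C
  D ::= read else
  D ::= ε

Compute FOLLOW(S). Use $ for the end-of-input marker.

{$, read}

FIRST(C): from C::=end we get {end}; from C::=else D read we get {else}. So FIRST(C) = {else, end}.
FIRST(S): from S::=C we get {else, end}; from S::=ε we get {ε}. So FIRST(S) = {ε, else, end}.
FIRST(D): from D::=S we get {ε, else, end}; from D::=then C we get {then}; from D::=read else we get {read}; from D::=ε we get {ε}. So FIRST(D) = {ε, else, end, read, then}.
FOLLOW(S) includes $ since S is the start symbol.
FOLLOW(D): in C::=else D read, D is followed by read with FIRST {read}. Thus FOLLOW(D) = {read}.
FOLLOW(S): in D::=S, the suffix after S is empty, so FOLLOW(S) ⊇ FOLLOW(D) = {read}. Thus FOLLOW(S) = {$, read}.
FOLLOW(C): in S::=C, the suffix after C is empty, so FOLLOW(C) ⊇ FOLLOW(S) = {$, read}; in D::=then C, the suffix after C is empty, so FOLLOW(C) ⊇ FOLLOW(D) = {read}. Thus FOLLOW(C) = {$, read}.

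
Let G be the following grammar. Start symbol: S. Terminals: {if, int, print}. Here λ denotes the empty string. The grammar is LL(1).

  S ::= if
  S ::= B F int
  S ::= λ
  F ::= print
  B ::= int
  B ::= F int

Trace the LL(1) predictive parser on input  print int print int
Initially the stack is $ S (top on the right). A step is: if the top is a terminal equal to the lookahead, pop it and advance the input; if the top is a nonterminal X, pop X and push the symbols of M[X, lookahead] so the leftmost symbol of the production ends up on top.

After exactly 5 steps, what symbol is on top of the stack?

F

step 1: stack=$ S  input=print int print int $  — expand S ::= B F int
step 2: stack=$ int F B  input=print int print int $  — expand B ::= F int
step 3: stack=$ int F int F  input=print int print int $  — expand F ::= print
step 4: stack=$ int F int print  input=print int print int $  — match print
step 5: stack=$ int F int  input=int print int $  — match int
Stack after step 5: $ int F (top = F).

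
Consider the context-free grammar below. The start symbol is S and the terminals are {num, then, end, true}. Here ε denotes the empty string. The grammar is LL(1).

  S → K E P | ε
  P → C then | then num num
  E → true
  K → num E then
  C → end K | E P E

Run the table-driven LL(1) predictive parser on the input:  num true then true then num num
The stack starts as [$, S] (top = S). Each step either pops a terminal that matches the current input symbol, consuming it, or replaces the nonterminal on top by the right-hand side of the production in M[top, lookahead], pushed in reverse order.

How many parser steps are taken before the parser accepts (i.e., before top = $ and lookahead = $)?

12

      Stack             Input                              Action
   1  $ S               num true then true then num num $  expand S → K E P
   2  $ P E K           num true then true then num num $  expand K → num E then
   3  $ P E then E num  num true then true then num num $  match num
   4  $ P E then E      true then true then num num $      expand E → true
   5  $ P E then true   true then true then num num $      match true
   6  $ P E then        then true then num num $           match then
   7  $ P E             true then num num $                expand E → true
   8  $ P true          true then num num $                match true
   9  $ P               then num num $                     expand P → then num num
  10  $ num num then    then num num $                     match then
  11  $ num num         num num $                          match num
  12  $ num             num $                              match num
Accept reached after 12 steps.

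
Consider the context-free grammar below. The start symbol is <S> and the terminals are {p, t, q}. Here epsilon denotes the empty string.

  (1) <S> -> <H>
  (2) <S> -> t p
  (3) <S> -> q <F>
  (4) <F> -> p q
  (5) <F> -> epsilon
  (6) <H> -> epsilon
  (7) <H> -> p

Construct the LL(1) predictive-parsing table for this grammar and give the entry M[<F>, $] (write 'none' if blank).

<F> -> epsilon

FIRST(<F>) = {epsilon, p}
FIRST(<H>) = {epsilon, p}
FIRST(<S>) = {epsilon, p, q, t}  (via <H>)
FOLLOW(<S>) includes $ since <S> is the start symbol.
FOLLOW(<S>): <S> appears on no right-hand side. Thus FOLLOW(<S>) = {$}.
FOLLOW(<F>): in <S>->q <F>, the suffix after <F> is empty, so FOLLOW(<F>) ⊇ FOLLOW(<S>) = {$}. Thus FOLLOW(<F>) = {$}.
For <F> -> p q: FIRST(p q) = {p}, so it goes in M[<F>, t] for t ∈ {p}.
For <F> -> epsilon: FIRST(epsilon) = {epsilon}, so it goes in M[<F>, t] for t ∈ {}; since epsilon ∈ FIRST, also for every t ∈ FOLLOW(<F>) = {$}.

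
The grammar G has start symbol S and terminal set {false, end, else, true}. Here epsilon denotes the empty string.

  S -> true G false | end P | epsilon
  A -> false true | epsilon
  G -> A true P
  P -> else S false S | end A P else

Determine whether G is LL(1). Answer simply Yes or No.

Yes

FIRST(S) = {epsilon, end, true}
FIRST(A) = {epsilon, false}
FIRST(G) = {false, true}
FIRST(P) = {else, end}
FOLLOW(S) = {$, else, false}
FOLLOW(A) = {else, end, true}
FOLLOW(G) = {false}
FOLLOW(P) = {$, else, false}
Each cell of M receives at most one production.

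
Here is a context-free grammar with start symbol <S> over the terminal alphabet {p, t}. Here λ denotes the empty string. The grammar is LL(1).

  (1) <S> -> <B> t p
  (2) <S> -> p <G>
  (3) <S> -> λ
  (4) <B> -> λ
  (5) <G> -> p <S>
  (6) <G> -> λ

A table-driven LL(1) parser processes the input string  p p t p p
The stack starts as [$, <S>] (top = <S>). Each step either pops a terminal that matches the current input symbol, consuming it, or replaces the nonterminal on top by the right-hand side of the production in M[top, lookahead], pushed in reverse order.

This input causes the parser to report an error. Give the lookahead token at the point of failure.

     Stack      Input        Action
  1  $ <S>      p p t p p $  expand <S> -> p <G>
  2  $ <G> p    p p t p p $  match p
  3  $ <G>      p t p p $    expand <G> -> p <S>
  4  $ <S> p    p t p p $    match p
  5  $ <S>      t p p $      expand <S> -> <B> t p
  6  $ p t <B>  t p p $      expand <B> -> λ
  7  $ p t      t p p $      match t
  8  $ p        p p $        match p
  9  $          p $          error: stack empty but input remains

p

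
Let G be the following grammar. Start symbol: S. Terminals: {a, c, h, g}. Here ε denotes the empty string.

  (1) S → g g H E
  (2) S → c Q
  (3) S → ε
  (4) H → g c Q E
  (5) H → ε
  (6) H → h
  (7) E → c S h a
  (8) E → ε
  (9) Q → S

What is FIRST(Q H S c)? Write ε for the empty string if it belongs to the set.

FIRST(S) = {ε, c, g}
FIRST(H) = {ε, g, h}
FIRST(E) = {ε, c}
FIRST(Q) = {ε, c, g}  (via S)
FIRST(Q H S c): take FIRST of each symbol in turn, carrying on past any symbol whose FIRST contains ε; result {c, g, h}.

{c, g, h}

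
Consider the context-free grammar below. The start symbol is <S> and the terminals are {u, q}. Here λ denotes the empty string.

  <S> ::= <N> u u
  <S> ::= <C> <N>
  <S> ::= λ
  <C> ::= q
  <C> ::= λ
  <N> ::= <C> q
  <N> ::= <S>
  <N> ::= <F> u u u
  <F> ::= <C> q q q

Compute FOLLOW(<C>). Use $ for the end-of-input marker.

FIRST(<C>): from <C>::=q we get {q}; from <C>::=λ we get {λ}. So FIRST(<C>) = {λ, q}.
FIRST(<F>): from <F>::=<C> q q q we get {q}. So FIRST(<F>) = {q}.
FIRST(<S>): from <S>::=<N> u u we get {q, u}; from <S>::=<C> <N> we get {λ, q, u}; from <S>::=λ we get {λ}. So FIRST(<S>) = {λ, q, u}.
FIRST(<N>): from <N>::=<C> q we get {q}; from <N>::=<S> we get {λ, q, u}; from <N>::=<F> u u u we get {q}. So FIRST(<N>) = {λ, q, u}.
FOLLOW(<S>) includes $ since <S> is the start symbol.
FOLLOW(<F>): in <N>::=<F> u u u, <F> is followed by u u u with FIRST {u}. Thus FOLLOW(<F>) = {u}.
FOLLOW(<S>): in <N>::=<S>, the suffix after <S> is empty, so FOLLOW(<S>) ⊇ FOLLOW(<N>) = {$, u}. Thus FOLLOW(<S>) = {$, u}.
FOLLOW(<C>): in <S>::=<C> <N>, <C> is followed by <N> with FIRST {λ, q, u}; in <S>::=<C> <N>, the suffix after <C> is nullable, so FOLLOW(<C>) ⊇ FOLLOW(<S>) = {$, u}; in <N>::=<C> q, <C> is followed by q with FIRST {q}; in <F>::=<C> q q q, <C> is followed by q q q with FIRST {q}. Thus FOLLOW(<C>) = {$, q, u}.
FOLLOW(<N>): in <S>::=<N> u u, <N> is followed by u u with FIRST {u}; in <S>::=<C> <N>, the suffix after <N> is empty, so FOLLOW(<N>) ⊇ FOLLOW(<S>) = {$, u}. Thus FOLLOW(<N>) = {$, u}.

{$, q, u}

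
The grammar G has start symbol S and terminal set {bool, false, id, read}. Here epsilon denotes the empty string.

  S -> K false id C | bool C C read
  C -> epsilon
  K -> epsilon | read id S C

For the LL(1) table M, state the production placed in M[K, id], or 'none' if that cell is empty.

none

FIRST(C) = {epsilon}
FIRST(K) = {epsilon, read}
FIRST(S) = {bool, false, read}  (via K false id C)
FOLLOW(S) includes $ since S is the start symbol.
FOLLOW(K): in S->K false id C, K is followed by false id C with FIRST {false}. Thus FOLLOW(K) = {false}.
For K -> epsilon: FIRST(epsilon) = {epsilon}, so it goes in M[K, t] for t ∈ {}; since epsilon ∈ FIRST, also for every t ∈ FOLLOW(K) = {false}.
For K -> read id S C: FIRST(read id S C) = {read}, so it goes in M[K, t] for t ∈ {read}.
None of these place a production in M[K, id].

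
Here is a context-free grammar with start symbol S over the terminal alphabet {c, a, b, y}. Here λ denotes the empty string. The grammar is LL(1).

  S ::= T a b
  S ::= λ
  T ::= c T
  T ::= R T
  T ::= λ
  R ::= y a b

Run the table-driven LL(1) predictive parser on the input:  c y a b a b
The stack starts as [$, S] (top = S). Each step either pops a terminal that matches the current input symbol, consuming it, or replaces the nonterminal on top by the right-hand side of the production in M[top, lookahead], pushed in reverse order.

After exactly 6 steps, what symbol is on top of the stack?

step 1: stack=$ S  input=c y a b a b $  — expand S ::= T a b
step 2: stack=$ b a T  input=c y a b a b $  — expand T ::= c T
step 3: stack=$ b a T c  input=c y a b a b $  — match c
step 4: stack=$ b a T  input=y a b a b $  — expand T ::= R T
step 5: stack=$ b a T R  input=y a b a b $  — expand R ::= y a b
step 6: stack=$ b a T b a y  input=y a b a b $  — match y
Stack after step 6: $ b a T b a (top = a).

a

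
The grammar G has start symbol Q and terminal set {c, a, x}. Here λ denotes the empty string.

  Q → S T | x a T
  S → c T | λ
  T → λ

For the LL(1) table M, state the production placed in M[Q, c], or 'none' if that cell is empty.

FIRST(S) = {λ, c}
FIRST(T) = {λ}
FIRST(Q) = {λ, c, x}  (via S T)
FOLLOW(Q) includes $ since Q is the start symbol.
FOLLOW(Q): Q appears on no right-hand side. Thus FOLLOW(Q) = {$}.
For Q → S T: FIRST(S T) = {λ, c}, so it goes in M[Q, t] for t ∈ {c}; since λ ∈ FIRST, also for every t ∈ FOLLOW(Q) = {$}.
For Q → x a T: FIRST(x a T) = {x}, so it goes in M[Q, t] for t ∈ {x}.

Q → S T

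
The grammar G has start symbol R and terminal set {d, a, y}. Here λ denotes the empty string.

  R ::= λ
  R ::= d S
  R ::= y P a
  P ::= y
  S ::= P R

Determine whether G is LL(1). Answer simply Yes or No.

FIRST(R) = {λ, d, y}
FIRST(P) = {y}
FIRST(S) = {y}
FOLLOW(R) = {$}
FOLLOW(P) = {$, a, d, y}
FOLLOW(S) = {$}
Each cell of M receives at most one production.

Yes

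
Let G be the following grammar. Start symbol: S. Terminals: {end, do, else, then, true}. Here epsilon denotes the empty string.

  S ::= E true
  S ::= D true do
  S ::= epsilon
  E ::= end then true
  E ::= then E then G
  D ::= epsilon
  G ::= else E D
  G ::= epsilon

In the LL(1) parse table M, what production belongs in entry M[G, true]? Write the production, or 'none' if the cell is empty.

G ::= epsilon

FIRST(E) = {end, then}
FIRST(D) = {epsilon}
FIRST(G) = {epsilon, else}
FIRST(S) = {epsilon, end, then, true}  (via E true, D true do)
FOLLOW(S) includes $ since S is the start symbol.
FOLLOW(E): in S::=E true, E is followed by true with FIRST {true}; in E::=then E then G, E is followed by then G with FIRST {then}; in G::=else E D, E is followed by D with FIRST {epsilon}; in G::=else E D, the suffix after E is nullable, so FOLLOW(E) ⊇ FOLLOW(G) = {then, true}. Thus FOLLOW(E) = {then, true}.
FOLLOW(G): in E::=then E then G, the suffix after G is empty, so FOLLOW(G) ⊇ FOLLOW(E) = {then, true}. Thus FOLLOW(G) = {then, true}.
For G ::= else E D: FIRST(else E D) = {else}, so it goes in M[G, t] for t ∈ {else}.
For G ::= epsilon: FIRST(epsilon) = {epsilon}, so it goes in M[G, t] for t ∈ {}; since epsilon ∈ FIRST, also for every t ∈ FOLLOW(G) = {then, true}.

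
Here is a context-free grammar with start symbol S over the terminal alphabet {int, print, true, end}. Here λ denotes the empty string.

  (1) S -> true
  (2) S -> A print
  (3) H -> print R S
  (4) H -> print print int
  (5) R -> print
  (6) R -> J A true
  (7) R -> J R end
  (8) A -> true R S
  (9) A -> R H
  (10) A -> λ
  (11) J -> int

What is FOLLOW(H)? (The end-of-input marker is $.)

FIRST(H) = {print}
FIRST(J) = {int}
FIRST(R) = {int, print}  (via J A true, J R end)
FIRST(A) = {λ, int, print, true}  (via R H)
FIRST(S) = {int, print, true}  (via A print)
FOLLOW(S) includes $ since S is the start symbol.
FOLLOW(R): in H->print R S, R is followed by S with FIRST {int, print, true}; in R->J R end, R is followed by end with FIRST {end}; in A->true R S, R is followed by S with FIRST {int, print, true}; in A->R H, R is followed by H with FIRST {print}. Thus FOLLOW(R) = {end, int, print, true}.
FOLLOW(A): in S->A print, A is followed by print with FIRST {print}; in R->J A true, A is followed by true with FIRST {true}. Thus FOLLOW(A) = {print, true}.
FOLLOW(H): in A->R H, the suffix after H is empty, so FOLLOW(H) ⊇ FOLLOW(A) = {print, true}. Thus FOLLOW(H) = {print, true}.
FOLLOW(S): in H->print R S, the suffix after S is empty, so FOLLOW(S) ⊇ FOLLOW(H) = {print, true}; in A->true R S, the suffix after S is empty, so FOLLOW(S) ⊇ FOLLOW(A) = {print, true}. Thus FOLLOW(S) = {$, print, true}.
FOLLOW(J): in R->J A true, J is followed by A true with FIRST {int, print, true}; in R->J R end, J is followed by R end with FIRST {int, print}. Thus FOLLOW(J) = {int, print, true}.

{print, true}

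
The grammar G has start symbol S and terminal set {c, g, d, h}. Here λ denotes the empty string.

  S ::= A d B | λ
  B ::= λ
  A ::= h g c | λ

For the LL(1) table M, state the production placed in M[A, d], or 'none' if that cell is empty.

A ::= λ

FIRST(B): from B::=λ we get {λ}. So FIRST(B) = {λ}.
FIRST(A): from A::=h g c we get {h}; from A::=λ we get {λ}. So FIRST(A) = {λ, h}.
FIRST(S): from S::=A d B we get {d, h}; from S::=λ we get {λ}. So FIRST(S) = {λ, d, h}.
FOLLOW(S) includes $ since S is the start symbol.
FOLLOW(A): in S::=A d B, A is followed by d B with FIRST {d}. Thus FOLLOW(A) = {d}.
For A ::= h g c: FIRST(h g c) = {h}, so it goes in M[A, t] for t ∈ {h}.
For A ::= λ: FIRST(λ) = {λ}, so it goes in M[A, t] for t ∈ {}; since λ ∈ FIRST, also for every t ∈ FOLLOW(A) = {d}.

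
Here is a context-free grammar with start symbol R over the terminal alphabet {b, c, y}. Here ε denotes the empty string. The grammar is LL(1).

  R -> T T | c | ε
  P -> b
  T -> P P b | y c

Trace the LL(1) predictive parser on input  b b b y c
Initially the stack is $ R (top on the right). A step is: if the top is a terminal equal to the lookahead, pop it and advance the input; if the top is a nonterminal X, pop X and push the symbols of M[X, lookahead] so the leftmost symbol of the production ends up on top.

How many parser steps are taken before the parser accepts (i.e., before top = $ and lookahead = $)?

step 1: stack=$ R  input=b b b y c $  — expand R -> T T
step 2: stack=$ T T  input=b b b y c $  — expand T -> P P b
step 3: stack=$ T b P P  input=b b b y c $  — expand P -> b
step 4: stack=$ T b P b  input=b b b y c $  — match b
step 5: stack=$ T b P  input=b b y c $  — expand P -> b
step 6: stack=$ T b b  input=b b y c $  — match b
step 7: stack=$ T b  input=b y c $  — match b
step 8: stack=$ T  input=y c $  — expand T -> y c
step 9: stack=$ c y  input=y c $  — match y
step 10: stack=$ c  input=c $  — match c
Accept reached after 10 steps.

10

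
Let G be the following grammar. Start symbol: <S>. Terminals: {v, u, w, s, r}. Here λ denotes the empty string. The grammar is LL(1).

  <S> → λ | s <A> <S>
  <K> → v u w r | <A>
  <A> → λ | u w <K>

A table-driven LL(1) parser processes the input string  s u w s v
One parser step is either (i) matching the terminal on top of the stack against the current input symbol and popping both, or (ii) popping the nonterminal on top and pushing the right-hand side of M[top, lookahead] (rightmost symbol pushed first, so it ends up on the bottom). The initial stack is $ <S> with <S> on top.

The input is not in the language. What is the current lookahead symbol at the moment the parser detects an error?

step 1: stack=$ <S>  input=s u w s v $  — expand <S> → s <A> <S>
step 2: stack=$ <S> <A> s  input=s u w s v $  — match s
step 3: stack=$ <S> <A>  input=u w s v $  — expand <A> → u w <K>
step 4: stack=$ <S> <K> w u  input=u w s v $  — match u
step 5: stack=$ <S> <K> w  input=w s v $  — match w
step 6: stack=$ <S> <K>  input=s v $  — expand <K> → <A>
step 7: stack=$ <S> <A>  input=s v $  — expand <A> → λ
step 8: stack=$ <S>  input=s v $  — expand <S> → s <A> <S>
step 9: stack=$ <S> <A> s  input=s v $  — match s
step 10: stack=$ <S> <A>  input=v $  — error: M[<A>, v] is empty

v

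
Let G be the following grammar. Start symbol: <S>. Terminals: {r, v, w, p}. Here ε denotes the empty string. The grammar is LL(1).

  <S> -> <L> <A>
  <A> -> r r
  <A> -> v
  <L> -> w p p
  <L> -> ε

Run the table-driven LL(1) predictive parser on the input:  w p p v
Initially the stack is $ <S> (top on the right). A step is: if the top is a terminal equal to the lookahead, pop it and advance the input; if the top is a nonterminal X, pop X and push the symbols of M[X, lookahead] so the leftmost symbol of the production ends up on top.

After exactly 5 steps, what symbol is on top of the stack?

step 1: stack=$ <S>  input=w p p v $  — expand <S> -> <L> <A>
step 2: stack=$ <A> <L>  input=w p p v $  — expand <L> -> w p p
step 3: stack=$ <A> p p w  input=w p p v $  — match w
step 4: stack=$ <A> p p  input=p p v $  — match p
step 5: stack=$ <A> p  input=p v $  — match p
Stack after step 5: $ <A> (top = <A>).

<A>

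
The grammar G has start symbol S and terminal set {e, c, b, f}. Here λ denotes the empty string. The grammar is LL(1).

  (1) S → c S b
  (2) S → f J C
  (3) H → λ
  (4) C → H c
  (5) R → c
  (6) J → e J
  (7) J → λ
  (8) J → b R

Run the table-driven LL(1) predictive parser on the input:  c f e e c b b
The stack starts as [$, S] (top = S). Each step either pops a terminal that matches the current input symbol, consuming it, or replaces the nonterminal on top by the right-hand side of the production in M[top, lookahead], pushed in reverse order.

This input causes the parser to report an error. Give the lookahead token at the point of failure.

b

      Stack      Input            Action
   1  $ S        c f e e c b b $  expand S → c S b
   2  $ b S c    c f e e c b b $  match c
   3  $ b S      f e e c b b $    expand S → f J C
   4  $ b C J f  f e e c b b $    match f
   5  $ b C J    e e c b b $      expand J → e J
   6  $ b C J e  e e c b b $      match e
   7  $ b C J    e c b b $        expand J → e J
   8  $ b C J e  e c b b $        match e
   9  $ b C J    c b b $          expand J → λ
  10  $ b C      c b b $          expand C → H c
  11  $ b c H    c b b $          expand H → λ
  12  $ b c      c b b $          match c
  13  $ b        b b $            match b
  14  $          b $              error: stack empty but input remains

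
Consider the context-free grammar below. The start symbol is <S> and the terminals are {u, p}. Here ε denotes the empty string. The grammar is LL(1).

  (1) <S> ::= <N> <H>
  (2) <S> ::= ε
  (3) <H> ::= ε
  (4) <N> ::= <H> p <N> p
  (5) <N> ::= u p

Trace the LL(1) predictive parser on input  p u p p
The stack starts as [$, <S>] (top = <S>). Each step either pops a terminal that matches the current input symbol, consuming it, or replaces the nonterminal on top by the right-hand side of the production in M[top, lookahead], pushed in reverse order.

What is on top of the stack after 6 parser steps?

step 1: stack=$ <S>  input=p u p p $  — expand <S> ::= <N> <H>
step 2: stack=$ <H> <N>  input=p u p p $  — expand <N> ::= <H> p <N> p
step 3: stack=$ <H> p <N> p <H>  input=p u p p $  — expand <H> ::= ε
step 4: stack=$ <H> p <N> p  input=p u p p $  — match p
step 5: stack=$ <H> p <N>  input=u p p $  — expand <N> ::= u p
step 6: stack=$ <H> p p u  input=u p p $  — match u
Stack after step 6: $ <H> p p (top = p).

p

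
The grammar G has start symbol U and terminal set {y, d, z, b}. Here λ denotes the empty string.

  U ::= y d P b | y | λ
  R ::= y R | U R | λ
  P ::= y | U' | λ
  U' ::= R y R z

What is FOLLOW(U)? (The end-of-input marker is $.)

{$, y, z}

FIRST(U) = {λ, y}
FIRST(R) = {λ, y}  (via U R)
FIRST(U') = {y}  (via R y R z)
FIRST(P) = {λ, y}  (via U')
FOLLOW(U) includes $ since U is the start symbol.
FOLLOW(R): in R::=y R, the suffix after R is empty (adds nothing new); in R::=U R, the suffix after R is empty (adds nothing new); in U'::=R y R z (occurrence 1), R is followed by y R z with FIRST {y}; in U'::=R y R z (occurrence 2), R is followed by z with FIRST {z}. Thus FOLLOW(R) = {y, z}.
FOLLOW(U): in R::=U R, U is followed by R with FIRST {λ, y}; in R::=U R, the suffix after U is nullable, so FOLLOW(U) ⊇ FOLLOW(R) = {y, z}. Thus FOLLOW(U) = {$, y, z}.
FOLLOW(P): in U::=y d P b, P is followed by b with FIRST {b}. Thus FOLLOW(P) = {b}.
FOLLOW(U'): in P::=U', the suffix after U' is empty, so FOLLOW(U') ⊇ FOLLOW(P) = {b}. Thus FOLLOW(U') = {b}.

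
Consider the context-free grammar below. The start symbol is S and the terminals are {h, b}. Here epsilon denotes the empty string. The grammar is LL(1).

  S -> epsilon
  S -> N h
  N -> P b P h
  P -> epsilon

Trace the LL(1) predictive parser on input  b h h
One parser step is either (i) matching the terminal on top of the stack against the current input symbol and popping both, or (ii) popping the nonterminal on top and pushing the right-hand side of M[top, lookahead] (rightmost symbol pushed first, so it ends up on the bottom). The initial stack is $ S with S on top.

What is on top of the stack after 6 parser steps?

h

     Stack        Input    Action
  1  $ S          b h h $  expand S -> N h
  2  $ h N        b h h $  expand N -> P b P h
  3  $ h h P b P  b h h $  expand P -> epsilon
  4  $ h h P b    b h h $  match b
  5  $ h h P      h h $    expand P -> epsilon
  6  $ h h        h h $    match h
Stack after step 6: $ h (top = h).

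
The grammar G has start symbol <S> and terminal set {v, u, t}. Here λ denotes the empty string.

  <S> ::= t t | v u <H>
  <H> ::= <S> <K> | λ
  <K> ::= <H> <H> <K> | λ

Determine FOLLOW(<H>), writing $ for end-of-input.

{$, t, v}

FIRST(<S>) = {t, v}
FIRST(<H>) = {λ, t, v}  (via <S> <K>)
FIRST(<K>) = {λ, t, v}  (via <H> <H> <K>)
FOLLOW(<S>) includes $ since <S> is the start symbol.
FOLLOW(<S>): in <H>::=<S> <K>, <S> is followed by <K> with FIRST {λ, t, v}; in <H>::=<S> <K>, the suffix after <S> is nullable, so FOLLOW(<S>) ⊇ FOLLOW(<H>) = {$, t, v}. Thus FOLLOW(<S>) = {$, t, v}.
FOLLOW(<H>): in <S>::=v u <H>, the suffix after <H> is empty, so FOLLOW(<H>) ⊇ FOLLOW(<S>) = {$, t, v}; in <K>::=<H> <H> <K> (occurrence 1), <H> is followed by <H> <K> with FIRST {λ, t, v}; in <K>::=<H> <H> <K> (occurrence 1), the suffix after <H> is nullable, so FOLLOW(<H>) ⊇ FOLLOW(<K>) = {$, t, v}; in <K>::=<H> <H> <K> (occurrence 2), <H> is followed by <K> with FIRST {λ, t, v}; in <K>::=<H> <H> <K> (occurrence 2), the suffix after <H> is nullable, so FOLLOW(<H>) ⊇ FOLLOW(<K>) = {$, t, v}. Thus FOLLOW(<H>) = {$, t, v}.
FOLLOW(<K>): in <H>::=<S> <K>, the suffix after <K> is empty, so FOLLOW(<K>) ⊇ FOLLOW(<H>) = {$, t, v}; in <K>::=<H> <H> <K>, the suffix after <K> is empty (adds nothing new). Thus FOLLOW(<K>) = {$, t, v}.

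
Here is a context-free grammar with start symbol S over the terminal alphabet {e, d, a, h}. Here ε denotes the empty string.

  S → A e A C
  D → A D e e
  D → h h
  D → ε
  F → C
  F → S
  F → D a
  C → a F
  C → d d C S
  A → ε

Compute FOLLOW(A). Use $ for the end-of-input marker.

{a, d, e, h}

FIRST(C): from C→a F we get {a}; from C→d d C S we get {d}. So FIRST(C) = {a, d}.
FIRST(A): from A→ε we get {ε}. So FIRST(A) = {ε}.
FIRST(S): from S→A e A C we get {e}. So FIRST(S) = {e}.
FIRST(D): from D→A D e e we get {e, h}; from D→h h we get {h}; from D→ε we get {ε}. So FIRST(D) = {ε, e, h}.
FIRST(F): from F→C we get {a, d}; from F→S we get {e}; from F→D a we get {a, e, h}. So FIRST(F) = {a, d, e, h}.
FOLLOW(S) includes $ since S is the start symbol.
FOLLOW(D): in D→A D e e, D is followed by e e with FIRST {e}; in F→D a, D is followed by a with FIRST {a}. Thus FOLLOW(D) = {a, e}.
FOLLOW(A): in S→A e A C (occurrence 1), A is followed by e A C with FIRST {e}; in S→A e A C (occurrence 2), A is followed by C with FIRST {a, d}; in D→A D e e, A is followed by D e e with FIRST {e, h}. Thus FOLLOW(A) = {a, d, e, h}.
FOLLOW(S): in F→S, the suffix after S is empty, so FOLLOW(S) ⊇ FOLLOW(F) = {$, e}; in C→d d C S, the suffix after S is empty, so FOLLOW(S) ⊇ FOLLOW(C) = {$, e}. Thus FOLLOW(S) = {$, e}.
FOLLOW(F): in C→a F, the suffix after F is empty, so FOLLOW(F) ⊇ FOLLOW(C) = {$, e}. Thus FOLLOW(F) = {$, e}.
FOLLOW(C): in S→A e A C, the suffix after C is empty, so FOLLOW(C) ⊇ FOLLOW(S) = {$, e}; in F→C, the suffix after C is empty, so FOLLOW(C) ⊇ FOLLOW(F) = {$, e}; in C→d d C S, C is followed by S with FIRST {e}. Thus FOLLOW(C) = {$, e}.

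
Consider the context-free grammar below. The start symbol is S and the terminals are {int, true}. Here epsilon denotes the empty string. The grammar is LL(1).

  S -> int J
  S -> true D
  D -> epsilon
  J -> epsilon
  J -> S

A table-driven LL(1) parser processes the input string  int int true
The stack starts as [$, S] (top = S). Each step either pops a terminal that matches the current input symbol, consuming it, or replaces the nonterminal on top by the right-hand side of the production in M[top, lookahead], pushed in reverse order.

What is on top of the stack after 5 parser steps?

J

step 1: stack=$ S  input=int int true $  — expand S -> int J
step 2: stack=$ J int  input=int int true $  — match int
step 3: stack=$ J  input=int true $  — expand J -> S
step 4: stack=$ S  input=int true $  — expand S -> int J
step 5: stack=$ J int  input=int true $  — match int
Stack after step 5: $ J (top = J).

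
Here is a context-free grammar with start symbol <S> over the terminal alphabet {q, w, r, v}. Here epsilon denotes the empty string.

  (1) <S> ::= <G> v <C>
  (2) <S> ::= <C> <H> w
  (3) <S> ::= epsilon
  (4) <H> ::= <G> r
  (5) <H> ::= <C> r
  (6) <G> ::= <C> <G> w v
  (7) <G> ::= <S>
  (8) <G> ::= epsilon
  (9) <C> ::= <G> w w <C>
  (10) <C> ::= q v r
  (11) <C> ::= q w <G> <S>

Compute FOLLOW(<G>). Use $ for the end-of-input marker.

{$, q, r, v, w}

FIRST(<S>): from <S>::=<G> v <C> we get {q, v, w}; from <S>::=<C> <H> w we get {q, v, w}; from <S>::=epsilon we get {epsilon}. So FIRST(<S>) = {epsilon, q, v, w}.
FIRST(<H>): from <H>::=<G> r we get {q, r, v, w}; from <H>::=<C> r we get {q, v, w}. So FIRST(<H>) = {q, r, v, w}.
FIRST(<G>): from <G>::=<C> <G> w v we get {q, v, w}; from <G>::=<S> we get {epsilon, q, v, w}; from <G>::=epsilon we get {epsilon}. So FIRST(<G>) = {epsilon, q, v, w}.
FIRST(<C>): from <C>::=<G> w w <C> we get {q, v, w}; from <C>::=q v r we get {q}; from <C>::=q w <G> <S> we get {q}. So FIRST(<C>) = {q, v, w}.
FOLLOW(<S>) includes $ since <S> is the start symbol.
FOLLOW(<H>): in <S>::=<C> <H> w, <H> is followed by w with FIRST {w}. Thus FOLLOW(<H>) = {w}.
FOLLOW(<S>): in <G>::=<S>, the suffix after <S> is empty, so FOLLOW(<S>) ⊇ FOLLOW(<G>) = {$, q, r, v, w}; in <C>::=q w <G> <S>, the suffix after <S> is empty, so FOLLOW(<S>) ⊇ FOLLOW(<C>) = {$, q, r, v, w}. Thus FOLLOW(<S>) = {$, q, r, v, w}.
FOLLOW(<C>): in <S>::=<G> v <C>, the suffix after <C> is empty, so FOLLOW(<C>) ⊇ FOLLOW(<S>) = {$, q, r, v, w}; in <S>::=<C> <H> w, <C> is followed by <H> w with FIRST {q, r, v, w}; in <H>::=<C> r, <C> is followed by r with FIRST {r}; in <G>::=<C> <G> w v, <C> is followed by <G> w v with FIRST {q, v, w}; in <C>::=<G> w w <C>, the suffix after <C> is empty (adds nothing new). Thus FOLLOW(<C>) = {$, q, r, v, w}.
FOLLOW(<G>): in <S>::=<G> v <C>, <G> is followed by v <C> with FIRST {v}; in <H>::=<G> r, <G> is followed by r with FIRST {r}; in <G>::=<C> <G> w v, <G> is followed by w v with FIRST {w}; in <C>::=<G> w w <C>, <G> is followed by w w <C> with FIRST {w}; in <C>::=q w <G> <S>, <G> is followed by <S> with FIRST {epsilon, q, v, w}; in <C>::=q w <G> <S>, the suffix after <G> is nullable, so FOLLOW(<G>) ⊇ FOLLOW(<C>) = {$, q, r, v, w}. Thus FOLLOW(<G>) = {$, q, r, v, w}.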